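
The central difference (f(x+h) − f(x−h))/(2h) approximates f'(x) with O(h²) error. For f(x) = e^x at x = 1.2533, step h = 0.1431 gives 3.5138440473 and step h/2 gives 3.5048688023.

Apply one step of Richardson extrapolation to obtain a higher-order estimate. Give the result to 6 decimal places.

With r = 2 the leading error scales as h^2, so the weight is 2^2 = 4.
4 × 3.5048688023 = 14.0194752092; 14.0194752092 − 3.5138440473 = 10.5056311619
Divide by 2^2 − 1 = 3.
R = 10.5056311619/3 = 3.5018770540

3.501877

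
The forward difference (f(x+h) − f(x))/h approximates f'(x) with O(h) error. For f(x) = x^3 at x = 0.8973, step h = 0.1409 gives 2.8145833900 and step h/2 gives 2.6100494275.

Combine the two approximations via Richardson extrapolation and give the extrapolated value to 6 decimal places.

2.405515

The method has order 1: 2^1 = 2.
2·2.6100494275 − 2.8145833900 = 2.4055154650
Extrapolated: 2.4055154650 / 1 = 2.4055154650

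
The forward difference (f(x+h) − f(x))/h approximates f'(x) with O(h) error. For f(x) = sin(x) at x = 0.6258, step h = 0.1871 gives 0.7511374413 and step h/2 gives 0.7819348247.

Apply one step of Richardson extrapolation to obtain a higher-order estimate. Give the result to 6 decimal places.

Leading term ∝ h^1; use weight 2 = 2^1.
Top: 2(0.7819348247) − (0.7511374413) = 0.8127322081
Divide by 2^1 − 1 = 1.
(2 × 0.7819348247 − 0.7511374413)/(2 − 1) = 0.8127322081
Correction |R − A(h/2)| = 3.080e-02; gap |A(h/2) − A(h)| = 3.080e-02.

0.812732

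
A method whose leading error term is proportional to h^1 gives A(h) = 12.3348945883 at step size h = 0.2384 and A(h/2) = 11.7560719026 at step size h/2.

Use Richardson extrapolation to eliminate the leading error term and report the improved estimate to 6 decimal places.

Order 1 gives 2^r = 2 and 2^r − 1 = 1.
Numerator 2 × A(h/2) − A(h) = 2 × 11.7560719026 − 12.3348945883 = 11.1772492169
Denominator 2 − 1 = 1.
So the Richardson estimate is 11.1772492169.

11.177249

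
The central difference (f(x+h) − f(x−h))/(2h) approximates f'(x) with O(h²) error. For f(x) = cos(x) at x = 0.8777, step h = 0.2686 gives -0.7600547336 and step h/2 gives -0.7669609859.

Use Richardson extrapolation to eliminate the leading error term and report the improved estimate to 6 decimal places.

-0.769263

r = 2, so 2^r = 4.
4×(-0.7669609859) = -3.0678439436; subtract (-0.7600547336) → -2.3077892100
Denominator 4 − 1 = 3.
(4×(-0.7669609859) − (-0.7600547336))/(4 − 1) = -0.7692630700
Gap between inputs: 6.906e-03; correction applied: −0.0023020841.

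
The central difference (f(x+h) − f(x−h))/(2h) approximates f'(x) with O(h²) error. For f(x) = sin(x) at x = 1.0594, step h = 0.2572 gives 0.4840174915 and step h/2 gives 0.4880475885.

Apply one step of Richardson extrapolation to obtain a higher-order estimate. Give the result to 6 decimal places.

Method order is 2; weight 2^2 = 4.
Numerator 4×A(h/2) − A(h) = 4×0.4880475885 − 0.4840174915 = 1.4681728625
Divide by 2^2 − 1 = 3.
Extrapolated: 1.4681728625 / 3 = 0.4893909542
Correction |R − A(h/2)| = 1.343e-03; gap |A(h/2) − A(h)| = 4.030e-03.

0.489391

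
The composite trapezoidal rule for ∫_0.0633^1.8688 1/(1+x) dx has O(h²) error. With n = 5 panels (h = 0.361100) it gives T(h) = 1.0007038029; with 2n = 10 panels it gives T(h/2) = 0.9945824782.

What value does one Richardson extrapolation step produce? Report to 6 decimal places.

0.992542

r = 2: numerator weight 4, denominator 3.
Top: 4(0.9945824782) − (1.0007038029) = 2.9776261099
(4×0.9945824782 − 1.0007038029)/(4 − 1) = 0.9925420366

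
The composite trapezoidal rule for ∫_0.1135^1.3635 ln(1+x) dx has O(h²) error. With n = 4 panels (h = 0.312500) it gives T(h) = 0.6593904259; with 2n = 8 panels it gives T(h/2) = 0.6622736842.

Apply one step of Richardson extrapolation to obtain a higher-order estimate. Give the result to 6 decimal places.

0.663235

The method has order 2: 2^2 = 4.
Numerator 4*A(h/2) − A(h) = 4*0.6622736842 − 0.6593904259 = 1.9897043109
(4*0.6622736842 − 0.6593904259)/(4 − 1) = 0.6632347703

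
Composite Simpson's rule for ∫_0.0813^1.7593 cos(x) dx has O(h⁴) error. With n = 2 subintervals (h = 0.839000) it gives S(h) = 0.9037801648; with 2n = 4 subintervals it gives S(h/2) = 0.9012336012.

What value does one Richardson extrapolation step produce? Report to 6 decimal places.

0.901064

Leading term ∝ h^4; use weight 16 = 2^4.
16·0.9012336012 − 0.9037801648 = 13.5159574544
Divide by 2^4 − 1 = 15.
R = 13.5159574544/15 = 0.9010638303
Shift from A(h/2): −0.0001697709.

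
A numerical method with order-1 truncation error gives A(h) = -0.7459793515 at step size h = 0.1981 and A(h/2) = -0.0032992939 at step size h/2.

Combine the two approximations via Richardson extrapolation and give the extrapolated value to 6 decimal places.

0.739381

With r = 1 the leading error scales as h^1, so the weight is 2^1 = 2.
A(h/2) − A(h) = -0.0032992939 − (-0.7459793515) = 0.7426800576
Divide by 2^1 − 1 = 1: 0.7426800576/1 = 0.7426800576
R = -0.0032992939 + 0.7426800576 = 0.7393807637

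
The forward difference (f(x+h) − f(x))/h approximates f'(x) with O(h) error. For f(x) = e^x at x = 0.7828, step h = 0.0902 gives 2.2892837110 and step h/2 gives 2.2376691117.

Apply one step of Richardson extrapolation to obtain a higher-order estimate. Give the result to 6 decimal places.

2.186055

The method has order 1: 2^1 = 2.
Weighted: 4.4753382234 − 2.2892837110 = 2.1860545124
Denominator 2 − 1 = 1.
R = 2.1860545124/1 = 2.1860545124
Correction |R − A(h/2)| = 5.161e-02; gap |A(h/2) − A(h)| = 5.161e-02.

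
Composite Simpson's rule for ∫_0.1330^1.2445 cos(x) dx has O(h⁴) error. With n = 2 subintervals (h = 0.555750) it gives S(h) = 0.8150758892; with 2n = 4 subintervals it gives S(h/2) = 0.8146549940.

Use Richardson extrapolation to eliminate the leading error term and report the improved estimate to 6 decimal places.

0.814627

r = 4, so 2^r = 16.
16×0.8146549940 = 13.0344799040; subtract 0.8150758892 → 12.2194040148
12.2194040148 ÷ 15 = 0.8146269343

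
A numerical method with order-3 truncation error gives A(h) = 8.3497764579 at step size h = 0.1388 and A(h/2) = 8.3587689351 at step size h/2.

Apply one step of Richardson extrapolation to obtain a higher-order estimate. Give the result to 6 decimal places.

r = 3: numerator weight 8, denominator 7.
8*8.3587689351 = 66.8701514808; subtract 8.3497764579 → 58.5203750229
Divide by 2^3 − 1 = 7.
Extrapolated: 58.5203750229 / 7 = 8.3600535747

8.360054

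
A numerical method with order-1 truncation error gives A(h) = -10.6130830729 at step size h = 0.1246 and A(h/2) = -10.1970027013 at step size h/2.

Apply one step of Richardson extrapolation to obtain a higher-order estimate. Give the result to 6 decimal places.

r = 1: numerator weight 2, denominator 1.
Top: 2(-10.1970027013) − (-10.6130830729) = -9.7809223297
Denominator 2 − 1 = 1.
Extrapolated: (-9.7809223297) / 1 = -9.7809223297

-9.780922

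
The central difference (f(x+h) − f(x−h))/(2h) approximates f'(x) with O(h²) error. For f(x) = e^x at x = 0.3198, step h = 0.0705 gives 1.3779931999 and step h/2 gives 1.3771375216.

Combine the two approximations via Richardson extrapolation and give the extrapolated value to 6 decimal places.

1.376852

Order 2 gives 2^r = 4 and 2^r − 1 = 3.
4 × 1.3771375216 = 5.5085500864; subtract 1.3779931999 → 4.1305568865
Extrapolated: 4.1305568865 / 3 = 1.3768522955
Gap between inputs: 8.557e-04; correction applied: −0.0002852261.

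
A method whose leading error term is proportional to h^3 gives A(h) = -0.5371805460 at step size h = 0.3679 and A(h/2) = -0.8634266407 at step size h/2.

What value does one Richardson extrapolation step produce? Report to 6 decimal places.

-0.910033

r = 3, so 2^r = 8.
8·(-0.8634266407) = -6.9074131256; subtract (-0.5371805460) → -6.3702325796
(-6.3702325796) ÷ 7 = -0.9100332257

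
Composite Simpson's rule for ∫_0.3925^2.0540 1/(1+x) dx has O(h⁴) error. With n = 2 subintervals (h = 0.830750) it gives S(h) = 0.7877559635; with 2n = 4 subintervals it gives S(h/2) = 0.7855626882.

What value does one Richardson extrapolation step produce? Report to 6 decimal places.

0.785416

r = 4: numerator weight 16, denominator 15.
Top: 16(0.7855626882) − (0.7877559635) = 11.7812470477
Denominator 16 − 1 = 15.
Result: 0.7854164698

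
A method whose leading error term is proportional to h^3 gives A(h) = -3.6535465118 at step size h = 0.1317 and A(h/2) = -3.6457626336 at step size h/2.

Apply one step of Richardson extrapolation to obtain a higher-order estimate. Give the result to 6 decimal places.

-3.644651

Order 3 gives 2^r = 8 and 2^r − 1 = 7.
Difference of the inputs: -3.6457626336 − (-3.6535465118) = 0.0077838782
Correction (A(h/2) − A(h))/(8 − 1) = 0.0077838782/7 = 0.0011119826
R = -3.6457626336 + 0.0011119826 = -3.6446506510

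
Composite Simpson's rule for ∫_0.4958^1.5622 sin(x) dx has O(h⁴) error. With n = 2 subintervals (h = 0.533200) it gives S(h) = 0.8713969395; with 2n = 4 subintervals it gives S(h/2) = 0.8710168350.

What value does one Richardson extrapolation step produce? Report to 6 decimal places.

0.870991

With r = 4 the leading error scales as h^4, so the weight is 2^4 = 16.
Numerator 16 × A(h/2) − A(h) = 16 × 0.8710168350 − 0.8713969395 = 13.0648724205
Divide by 2^4 − 1 = 15.
R = 13.0648724205/15 = 0.8709914947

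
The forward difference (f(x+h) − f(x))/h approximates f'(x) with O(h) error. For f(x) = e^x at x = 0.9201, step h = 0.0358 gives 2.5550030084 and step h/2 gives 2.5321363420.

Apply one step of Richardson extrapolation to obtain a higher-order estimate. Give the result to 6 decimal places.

2.509270

The method has order 1: 2^1 = 2.
2 × 2.5321363420 = 5.0642726840; 5.0642726840 − 2.5550030084 = 2.5092696756
Extrapolated: 2.5092696756 / 1 = 2.5092696756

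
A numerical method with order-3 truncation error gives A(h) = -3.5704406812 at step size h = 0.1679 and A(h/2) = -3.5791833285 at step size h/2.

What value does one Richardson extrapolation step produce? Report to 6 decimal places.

Error is O(h^3); halving h shrinks it by 2^3 = 8.
A(h/2) − A(h) = -3.5791833285 − (-3.5704406812) = -0.0087426473
Correction (A(h/2) − A(h))/(8 − 1) = (-0.0087426473)/7 = -0.0012489496
R = A(h/2) + (A(h/2) − A(h))/7 = -3.5791833285 − 0.0012489496 = -3.5804322781

-3.580432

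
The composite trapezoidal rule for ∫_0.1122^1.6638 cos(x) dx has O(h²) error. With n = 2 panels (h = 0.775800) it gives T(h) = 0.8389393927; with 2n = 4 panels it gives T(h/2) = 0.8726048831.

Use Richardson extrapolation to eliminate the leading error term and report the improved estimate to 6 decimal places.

0.883827

Method order is 2; weight 2^2 = 4.
4*0.8726048831 = 3.4904195324; 3.4904195324 − 0.8389393927 = 2.6514801397
Denominator 4 − 1 = 3.
R = 2.6514801397/3 = 0.8838267132
Shift from A(h/2): +0.0112218301.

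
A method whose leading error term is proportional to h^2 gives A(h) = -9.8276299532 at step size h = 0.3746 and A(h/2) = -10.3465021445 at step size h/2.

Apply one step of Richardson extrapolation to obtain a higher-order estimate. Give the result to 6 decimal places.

Method order is 2; weight 2^2 = 4.
Top: 4(-10.3465021445) − (-9.8276299532) = -31.5583786248
R = (-31.5583786248)/3 = -10.5194595416
Correction |R − A(h/2)| = 1.730e-01; gap |A(h/2) − A(h)| = 5.189e-01.

-10.519460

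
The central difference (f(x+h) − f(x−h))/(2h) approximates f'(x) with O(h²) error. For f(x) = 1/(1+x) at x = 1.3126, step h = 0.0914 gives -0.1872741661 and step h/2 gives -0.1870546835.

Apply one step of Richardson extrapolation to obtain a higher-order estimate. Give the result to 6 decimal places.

-0.186982

With r = 2 the leading error scales as h^2, so the weight is 2^2 = 4.
Numerator 4*A(h/2) − A(h) = 4*(-0.1870546835) − (-0.1872741661) = -0.5609445679
Extrapolated: (-0.5609445679) / 3 = -0.1869815226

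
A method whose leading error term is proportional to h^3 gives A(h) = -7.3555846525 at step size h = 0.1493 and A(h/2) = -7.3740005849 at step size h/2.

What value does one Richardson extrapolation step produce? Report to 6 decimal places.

-7.376631

The method has order 3: 2^3 = 8.
A(h/2) − A(h) = -7.3740005849 − (-7.3555846525) = -0.0184159324
Divide by 2^3 − 1 = 7: (-0.0184159324)/7 = -0.0026308475
R = -7.3740005849 − 0.0026308475 = -7.3766314324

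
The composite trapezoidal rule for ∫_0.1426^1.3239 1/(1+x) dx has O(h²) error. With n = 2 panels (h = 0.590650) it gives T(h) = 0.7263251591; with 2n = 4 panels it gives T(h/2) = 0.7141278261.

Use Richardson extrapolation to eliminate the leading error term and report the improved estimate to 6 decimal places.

With r = 2 the leading error scales as h^2, so the weight is 2^2 = 4.
Numerator 4 × A(h/2) − A(h) = 4 × 0.7141278261 − 0.7263251591 = 2.1301861453
2.1301861453 ÷ 3 = 0.7100620484
Gap between inputs: 1.220e-02; correction applied: −0.0040657777.

0.710062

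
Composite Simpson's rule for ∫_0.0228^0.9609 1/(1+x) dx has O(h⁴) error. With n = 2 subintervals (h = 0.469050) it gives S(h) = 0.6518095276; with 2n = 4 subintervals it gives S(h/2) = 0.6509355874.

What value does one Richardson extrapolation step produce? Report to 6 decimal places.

0.650877

r = 4, so 2^r = 16.
Top: 16(0.6509355874) − (0.6518095276) = 9.7631598708
R = 9.7631598708/15 = 0.6508773247
Shift from A(h/2): −0.0000582627.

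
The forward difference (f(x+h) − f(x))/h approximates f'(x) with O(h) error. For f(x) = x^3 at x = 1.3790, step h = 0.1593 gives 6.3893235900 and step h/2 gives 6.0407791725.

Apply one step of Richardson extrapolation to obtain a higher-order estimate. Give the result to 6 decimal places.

5.692235

With r = 1 the leading error scales as h^1, so the weight is 2^1 = 2.
Weighted: 12.0815583450 − 6.3893235900 = 5.6922347550
(2 × 6.0407791725 − 6.3893235900)/(2 − 1) = 5.6922347550
Correction |R − A(h/2)| = 3.485e-01; gap |A(h/2) − A(h)| = 3.485e-01.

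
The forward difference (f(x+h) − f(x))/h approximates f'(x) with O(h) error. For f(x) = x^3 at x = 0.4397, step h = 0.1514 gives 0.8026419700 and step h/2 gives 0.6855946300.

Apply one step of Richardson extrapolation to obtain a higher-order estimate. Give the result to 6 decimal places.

r = 1: numerator weight 2, denominator 1.
Numerator 2·A(h/2) − A(h) = 2·0.6855946300 − 0.8026419700 = 0.5685472900
Extrapolated: 0.5685472900 / 1 = 0.5685472900

0.568547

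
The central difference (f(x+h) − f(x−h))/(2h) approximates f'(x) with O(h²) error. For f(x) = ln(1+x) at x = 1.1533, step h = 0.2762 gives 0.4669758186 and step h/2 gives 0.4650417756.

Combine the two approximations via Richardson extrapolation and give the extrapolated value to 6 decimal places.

r = 2: numerator weight 4, denominator 3.
Numerator 4×A(h/2) − A(h) = 4×0.4650417756 − 0.4669758186 = 1.3931912838
Denominator 4 − 1 = 3.
R = 1.3931912838/3 = 0.4643970946

0.464397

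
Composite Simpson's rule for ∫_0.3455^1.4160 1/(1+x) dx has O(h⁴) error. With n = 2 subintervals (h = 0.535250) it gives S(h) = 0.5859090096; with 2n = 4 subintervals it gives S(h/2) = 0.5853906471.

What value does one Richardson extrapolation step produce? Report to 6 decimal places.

r = 4, so 2^r = 16.
16 × 0.5853906471 = 9.3662503536; subtract 0.5859090096 → 8.7803413440
Divide by 2^4 − 1 = 15.
So the Richardson estimate is 0.5853560896.

0.585356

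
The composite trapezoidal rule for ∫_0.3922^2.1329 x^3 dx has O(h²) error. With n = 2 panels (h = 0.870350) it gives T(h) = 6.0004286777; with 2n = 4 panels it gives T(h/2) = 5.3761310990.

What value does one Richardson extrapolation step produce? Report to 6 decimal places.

r = 2: numerator weight 4, denominator 3.
Difference of the inputs: 5.3761310990 − 6.0004286777 = -0.6242975787
Divide by 2^2 − 1 = 3: (-0.6242975787)/3 = -0.2080991929
R = A(h/2) + (A(h/2) − A(h))/3 = 5.3761310990 − 0.2080991929 = 5.1680319061
Gap between inputs: 6.243e-01; correction applied: −0.2080991929.

5.168032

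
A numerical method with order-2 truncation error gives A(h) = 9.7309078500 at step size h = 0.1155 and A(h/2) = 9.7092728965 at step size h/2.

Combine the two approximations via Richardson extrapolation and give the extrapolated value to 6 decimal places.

r = 2, so 2^r = 4.
Numerator 4 × A(h/2) − A(h) = 4 × 9.7092728965 − 9.7309078500 = 29.1061837360
29.1061837360 ÷ 3 = 9.7020612453

9.702061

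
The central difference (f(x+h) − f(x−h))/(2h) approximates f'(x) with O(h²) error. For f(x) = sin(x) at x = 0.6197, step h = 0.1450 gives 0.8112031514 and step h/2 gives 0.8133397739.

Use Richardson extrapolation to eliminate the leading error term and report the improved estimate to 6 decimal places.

0.814052

With r = 2 the leading error scales as h^2, so the weight is 2^2 = 4.
Numerator 4×A(h/2) − A(h) = 4×0.8133397739 − 0.8112031514 = 2.4421559442
2.4421559442 ÷ 3 = 0.8140519814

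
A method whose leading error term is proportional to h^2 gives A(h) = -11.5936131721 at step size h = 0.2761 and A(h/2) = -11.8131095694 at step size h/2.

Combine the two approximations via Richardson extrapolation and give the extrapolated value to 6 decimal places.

-11.886275

Method order is 2; weight 2^2 = 4.
4·(-11.8131095694) = -47.2524382776; (-47.2524382776) − (-11.5936131721) = -35.6588251055
(-35.6588251055) ÷ 3 = -11.8862750352
Gap between inputs: 2.195e-01; correction applied: −0.0731654658.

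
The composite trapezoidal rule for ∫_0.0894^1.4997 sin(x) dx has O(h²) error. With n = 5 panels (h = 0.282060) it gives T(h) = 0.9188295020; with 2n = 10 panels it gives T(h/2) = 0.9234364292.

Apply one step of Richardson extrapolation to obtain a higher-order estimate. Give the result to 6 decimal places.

0.924972

Error is O(h^2); halving h shrinks it by 2^2 = 4.
4·0.9234364292 = 3.6937457168; 3.6937457168 − 0.9188295020 = 2.7749162148
Divide by 2^2 − 1 = 3.
R = 2.7749162148/3 = 0.9249720716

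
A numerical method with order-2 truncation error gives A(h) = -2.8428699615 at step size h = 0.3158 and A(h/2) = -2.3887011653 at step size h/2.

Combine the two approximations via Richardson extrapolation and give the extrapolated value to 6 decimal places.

-2.237312

With r = 2 the leading error scales as h^2, so the weight is 2^2 = 4.
Difference of the inputs: -2.3887011653 − (-2.8428699615) = 0.4541687962
Correction (A(h/2) − A(h))/(4 − 1) = 0.4541687962/3 = 0.1513895987
R = A(h/2) + (A(h/2) − A(h))/3 = -2.3887011653 + 0.1513895987 = -2.2373115666
Gap between inputs: 4.542e-01; correction applied: +0.1513895987.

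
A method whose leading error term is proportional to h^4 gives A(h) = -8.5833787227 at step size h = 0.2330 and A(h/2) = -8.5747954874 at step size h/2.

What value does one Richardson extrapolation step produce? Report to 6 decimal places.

r = 4, so 2^r = 16.
Top: 16(-8.5747954874) − (-8.5833787227) = -128.6133490757
Denominator 16 − 1 = 15.
So the Richardson estimate is -8.5742232717.

-8.574223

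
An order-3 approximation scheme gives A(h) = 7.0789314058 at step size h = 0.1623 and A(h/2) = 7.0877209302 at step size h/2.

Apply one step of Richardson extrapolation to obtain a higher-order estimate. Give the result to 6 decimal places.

7.088977

The method has order 3: 2^3 = 8.
Weighted: 56.7017674416 − 7.0789314058 = 49.6228360358
Denominator 8 − 1 = 7.
Extrapolated: 49.6228360358 / 7 = 7.0889765765
Correction |R − A(h/2)| = 1.256e-03; gap |A(h/2) − A(h)| = 8.790e-03.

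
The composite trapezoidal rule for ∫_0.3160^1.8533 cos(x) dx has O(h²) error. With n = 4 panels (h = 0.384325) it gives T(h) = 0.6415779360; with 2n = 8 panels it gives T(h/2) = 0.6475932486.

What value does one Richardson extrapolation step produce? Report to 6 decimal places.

Order 2 gives 2^r = 4 and 2^r − 1 = 3.
4*0.6475932486 = 2.5903729944; 2.5903729944 − 0.6415779360 = 1.9487950584
R = 1.9487950584/3 = 0.6495983528

0.649598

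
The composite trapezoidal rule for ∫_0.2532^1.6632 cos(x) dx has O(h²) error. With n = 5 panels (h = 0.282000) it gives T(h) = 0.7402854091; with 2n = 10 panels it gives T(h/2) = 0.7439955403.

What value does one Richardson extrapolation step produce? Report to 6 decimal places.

0.745232

r = 2: numerator weight 4, denominator 3.
2^2×A(h/2) = 2.9759821612; minus A(h) gives 2.2356967521.
Divide by 2^2 − 1 = 3.
2.2356967521 ÷ 3 = 0.7452322507
Shift from A(h/2): +0.0012367104.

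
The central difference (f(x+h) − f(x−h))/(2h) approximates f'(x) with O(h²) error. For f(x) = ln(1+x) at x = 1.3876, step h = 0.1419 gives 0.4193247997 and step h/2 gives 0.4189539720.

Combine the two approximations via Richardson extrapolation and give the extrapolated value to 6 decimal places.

Method order is 2; weight 2^2 = 4.
Difference of the inputs: 0.4189539720 − 0.4193247997 = -0.0003708277
Correction (A(h/2) − A(h))/(4 − 1) = (-0.0003708277)/3 = -0.0001236092
R = 0.4189539720 − 0.0001236092 = 0.4188303628

0.418830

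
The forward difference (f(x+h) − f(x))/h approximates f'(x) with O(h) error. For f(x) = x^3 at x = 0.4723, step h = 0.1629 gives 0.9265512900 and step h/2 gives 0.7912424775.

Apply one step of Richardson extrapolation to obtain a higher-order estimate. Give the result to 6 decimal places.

Method order is 1; weight 2^1 = 2.
2 × 0.7912424775 − 0.9265512900 = 0.6559336650
(2 × 0.7912424775 − 0.9265512900)/(2 − 1) = 0.6559336650

0.655934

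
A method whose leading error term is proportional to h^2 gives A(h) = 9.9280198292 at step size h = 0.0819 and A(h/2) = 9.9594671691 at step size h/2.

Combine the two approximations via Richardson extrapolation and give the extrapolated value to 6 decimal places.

Error is O(h^2); halving h shrinks it by 2^2 = 4.
Top: 4(9.9594671691) − (9.9280198292) = 29.9098488472
Divide by 2^2 − 1 = 3.
Result: 9.9699496157

9.969950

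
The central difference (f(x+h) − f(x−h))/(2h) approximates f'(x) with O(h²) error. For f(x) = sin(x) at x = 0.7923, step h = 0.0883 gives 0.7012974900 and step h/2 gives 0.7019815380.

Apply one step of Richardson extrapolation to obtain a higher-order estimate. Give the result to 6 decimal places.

0.702210

Error is O(h^2); halving h shrinks it by 2^2 = 4.
2^2 × A(h/2) = 2.8079261520; minus A(h) gives 2.1066286620.
Denominator 4 − 1 = 3.
So the Richardson estimate is 0.7022095540.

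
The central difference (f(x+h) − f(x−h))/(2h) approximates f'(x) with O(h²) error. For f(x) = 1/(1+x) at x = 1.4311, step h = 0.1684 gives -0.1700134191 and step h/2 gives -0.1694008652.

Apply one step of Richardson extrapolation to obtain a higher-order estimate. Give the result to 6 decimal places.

-0.169197

Error is O(h^2); halving h shrinks it by 2^2 = 4.
Difference of the inputs: -0.1694008652 − (-0.1700134191) = 0.0006125539
Divide by 2^2 − 1 = 3: 0.0006125539/3 = 0.0002041846
R = -0.1694008652 + 0.0002041846 = -0.1691966806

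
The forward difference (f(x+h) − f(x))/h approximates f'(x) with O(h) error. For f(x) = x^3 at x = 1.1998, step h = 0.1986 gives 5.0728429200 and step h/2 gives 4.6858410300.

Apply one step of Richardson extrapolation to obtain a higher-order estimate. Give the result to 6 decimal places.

4.298839

With r = 1 the leading error scales as h^1, so the weight is 2^1 = 2.
2^1 × A(h/2) = 9.3716820600; minus A(h) gives 4.2988391400.
Denominator 2 − 1 = 1.
4.2988391400 ÷ 1 = 4.2988391400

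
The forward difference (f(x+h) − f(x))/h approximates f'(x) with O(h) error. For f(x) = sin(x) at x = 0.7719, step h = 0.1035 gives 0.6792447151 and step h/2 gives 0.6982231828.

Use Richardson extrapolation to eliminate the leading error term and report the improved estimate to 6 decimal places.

Error is O(h^1); halving h shrinks it by 2^1 = 2.
Top: 2(0.6982231828) − (0.6792447151) = 0.7172016505
0.7172016505 ÷ 1 = 0.7172016505
Gap between inputs: 1.898e-02; correction applied: +0.0189784677.

0.717202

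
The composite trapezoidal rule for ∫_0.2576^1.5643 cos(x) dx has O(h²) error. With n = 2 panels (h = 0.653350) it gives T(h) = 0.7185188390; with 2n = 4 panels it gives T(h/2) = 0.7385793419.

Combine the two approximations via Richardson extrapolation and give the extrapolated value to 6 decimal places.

With r = 2 the leading error scales as h^2, so the weight is 2^2 = 4.
4*0.7385793419 − 0.7185188390 = 2.2357985286
Denominator 4 − 1 = 3.
Extrapolated: 2.2357985286 / 3 = 0.7452661762
Shift from A(h/2): +0.0066868343.

0.745266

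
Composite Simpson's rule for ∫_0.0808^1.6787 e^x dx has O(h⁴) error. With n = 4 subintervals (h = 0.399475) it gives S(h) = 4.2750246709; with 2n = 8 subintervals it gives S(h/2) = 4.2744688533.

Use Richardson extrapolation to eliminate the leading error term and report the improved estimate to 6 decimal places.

The method has order 4: 2^4 = 16.
2^4*A(h/2) = 68.3915016528; minus A(h) gives 64.1164769819.
(16*4.2744688533 − 4.2750246709)/(16 − 1) = 4.2744317988

4.274432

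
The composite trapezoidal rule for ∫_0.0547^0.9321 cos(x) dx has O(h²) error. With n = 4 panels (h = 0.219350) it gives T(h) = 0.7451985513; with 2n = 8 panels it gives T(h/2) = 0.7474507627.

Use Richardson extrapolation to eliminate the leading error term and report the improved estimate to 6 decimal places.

Order 2 gives 2^r = 4 and 2^r − 1 = 3.
4·0.7474507627 − 0.7451985513 = 2.2446044995
Denominator 4 − 1 = 3.
2.2446044995 ÷ 3 = 0.7482014998

0.748201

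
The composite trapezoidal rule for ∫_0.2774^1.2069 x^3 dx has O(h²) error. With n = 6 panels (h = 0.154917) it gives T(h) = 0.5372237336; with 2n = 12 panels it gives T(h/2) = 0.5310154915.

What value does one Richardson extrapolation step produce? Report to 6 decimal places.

0.528946

The method has order 2: 2^2 = 4.
4*0.5310154915 = 2.1240619660; subtract 0.5372237336 → 1.5868382324
1.5868382324 ÷ 3 = 0.5289460775
Correction |R − A(h/2)| = 2.069e-03; gap |A(h/2) − A(h)| = 6.208e-03.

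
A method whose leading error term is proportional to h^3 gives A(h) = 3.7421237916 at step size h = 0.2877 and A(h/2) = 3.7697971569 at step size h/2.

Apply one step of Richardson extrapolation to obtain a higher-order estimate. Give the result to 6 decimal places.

3.773750

r = 3, so 2^r = 8.
Weighted: 30.1583772552 − 3.7421237916 = 26.4162534636
Extrapolated: 26.4162534636 / 7 = 3.7737504948
Correction |R − A(h/2)| = 3.953e-03; gap |A(h/2) − A(h)| = 2.767e-02.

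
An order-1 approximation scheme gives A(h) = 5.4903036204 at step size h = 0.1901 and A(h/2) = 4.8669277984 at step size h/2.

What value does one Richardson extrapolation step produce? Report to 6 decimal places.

The method has order 1: 2^1 = 2.
2^1×A(h/2) = 9.7338555968; minus A(h) gives 4.2435519764.
(2×4.8669277984 − 5.4903036204)/(2 − 1) = 4.2435519764

4.243552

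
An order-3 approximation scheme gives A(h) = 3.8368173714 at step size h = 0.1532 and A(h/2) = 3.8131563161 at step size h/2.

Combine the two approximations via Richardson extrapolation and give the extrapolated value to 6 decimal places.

3.809776

r = 3, so 2^r = 8.
2^3×A(h/2) = 30.5052505288; minus A(h) gives 26.6684331574.
Extrapolated: 26.6684331574 / 7 = 3.8097761653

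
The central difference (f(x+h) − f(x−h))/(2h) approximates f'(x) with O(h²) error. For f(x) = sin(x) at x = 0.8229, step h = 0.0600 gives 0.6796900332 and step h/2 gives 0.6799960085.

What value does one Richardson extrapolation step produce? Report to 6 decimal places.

r = 2, so 2^r = 4.
A(h/2) − A(h) = 0.6799960085 − 0.6796900332 = 0.0003059753
Divide by 2^2 − 1 = 3: 0.0003059753/3 = 0.0001019918
R = A(h/2) + (A(h/2) − A(h))/3 = 0.6799960085 + 0.0001019918 = 0.6800980003
Correction |R − A(h/2)| = 1.020e-04; gap |A(h/2) − A(h)| = 3.060e-04.

0.680098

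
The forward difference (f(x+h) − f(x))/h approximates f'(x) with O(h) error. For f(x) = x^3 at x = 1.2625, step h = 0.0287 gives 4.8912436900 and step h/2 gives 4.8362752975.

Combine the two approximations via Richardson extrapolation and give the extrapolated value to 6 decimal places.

Error is O(h^1); halving h shrinks it by 2^1 = 2.
Difference of the inputs: 4.8362752975 − 4.8912436900 = -0.0549683925
Divide by 2^1 − 1 = 1: (-0.0549683925)/1 = -0.0549683925
R = A(h/2) + (A(h/2) − A(h))/1 = 4.8362752975 − 0.0549683925 = 4.7813069050
Gap between inputs: 5.497e-02; correction applied: −0.0549683925.

4.781307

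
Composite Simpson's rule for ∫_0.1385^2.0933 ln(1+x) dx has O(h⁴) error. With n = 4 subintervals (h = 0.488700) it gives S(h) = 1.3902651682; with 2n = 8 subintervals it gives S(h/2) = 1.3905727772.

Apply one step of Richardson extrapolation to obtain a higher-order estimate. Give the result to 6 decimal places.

Order 4 gives 2^r = 16 and 2^r − 1 = 15.
16×1.3905727772 = 22.2491644352; subtract 1.3902651682 → 20.8588992670
Divide by 2^4 − 1 = 15.
Extrapolated: 20.8588992670 / 15 = 1.3905932845

1.390593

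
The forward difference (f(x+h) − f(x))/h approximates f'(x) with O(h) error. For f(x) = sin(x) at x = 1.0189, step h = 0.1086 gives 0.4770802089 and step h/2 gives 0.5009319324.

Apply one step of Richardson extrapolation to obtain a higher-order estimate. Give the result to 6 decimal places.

0.524784

The method has order 1: 2^1 = 2.
2×0.5009319324 = 1.0018638648; subtract 0.4770802089 → 0.5247836559
Denominator 2 − 1 = 1.
Result: 0.5247836559
Shift from A(h/2): +0.0238517235.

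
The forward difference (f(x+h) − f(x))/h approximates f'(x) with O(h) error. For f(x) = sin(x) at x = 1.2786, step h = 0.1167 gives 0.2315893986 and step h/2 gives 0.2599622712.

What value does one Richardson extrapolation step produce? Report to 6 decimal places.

With r = 1 the leading error scales as h^1, so the weight is 2^1 = 2.
Top: 2(0.2599622712) − (0.2315893986) = 0.2883351438
(2*0.2599622712 − 0.2315893986)/(2 − 1) = 0.2883351438
Gap between inputs: 2.837e-02; correction applied: +0.0283728726.

0.288335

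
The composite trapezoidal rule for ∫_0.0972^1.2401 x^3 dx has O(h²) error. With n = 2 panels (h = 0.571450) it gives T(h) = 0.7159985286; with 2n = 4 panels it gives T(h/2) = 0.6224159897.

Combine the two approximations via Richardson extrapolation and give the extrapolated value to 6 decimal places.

Method order is 2; weight 2^2 = 4.
4 × 0.6224159897 = 2.4896639588; subtract 0.7159985286 → 1.7736654302
Extrapolated: 1.7736654302 / 3 = 0.5912218101
Shift from A(h/2): −0.0311941796.

0.591222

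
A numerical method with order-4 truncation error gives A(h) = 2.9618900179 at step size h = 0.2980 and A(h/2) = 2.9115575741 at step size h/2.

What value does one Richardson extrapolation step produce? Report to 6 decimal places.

Method order is 4; weight 2^4 = 16.
16*2.9115575741 = 46.5849211856; subtract 2.9618900179 → 43.6230311677
Divide by 2^4 − 1 = 15.
Result: 2.9082020778

2.908202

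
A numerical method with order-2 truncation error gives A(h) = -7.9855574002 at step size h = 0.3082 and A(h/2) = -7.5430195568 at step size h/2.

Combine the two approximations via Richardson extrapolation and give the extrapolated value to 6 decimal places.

-7.395507

Leading term ∝ h^2; use weight 4 = 2^2.
2^2 × A(h/2) = -30.1720782272; minus A(h) gives -22.1865208270.
R = (-22.1865208270)/3 = -7.3955069423
Gap between inputs: 4.425e-01; correction applied: +0.1475126145.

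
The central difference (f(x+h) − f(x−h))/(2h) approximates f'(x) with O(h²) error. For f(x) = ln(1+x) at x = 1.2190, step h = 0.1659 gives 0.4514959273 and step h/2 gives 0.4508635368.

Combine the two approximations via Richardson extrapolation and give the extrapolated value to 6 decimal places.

r = 2, so 2^r = 4.
Top: 4(0.4508635368) − (0.4514959273) = 1.3519582199
Denominator 4 − 1 = 3.
1.3519582199 ÷ 3 = 0.4506527400
Gap between inputs: 6.324e-04; correction applied: −0.0002107968.

0.450653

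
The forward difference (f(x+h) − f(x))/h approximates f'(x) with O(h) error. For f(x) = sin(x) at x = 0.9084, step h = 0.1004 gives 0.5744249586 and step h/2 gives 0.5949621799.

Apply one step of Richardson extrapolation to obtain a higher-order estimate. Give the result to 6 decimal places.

r = 1, so 2^r = 2.
2 × 0.5949621799 = 1.1899243598; 1.1899243598 − 0.5744249586 = 0.6154994012
0.6154994012 ÷ 1 = 0.6154994012
Shift from A(h/2): +0.0205372213.

0.615499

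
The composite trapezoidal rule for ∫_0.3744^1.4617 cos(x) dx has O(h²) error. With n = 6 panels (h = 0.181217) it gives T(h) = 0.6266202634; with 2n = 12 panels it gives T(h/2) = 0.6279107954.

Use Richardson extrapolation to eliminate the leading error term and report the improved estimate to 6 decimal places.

0.628341

With r = 2 the leading error scales as h^2, so the weight is 2^2 = 4.
4·0.6279107954 = 2.5116431816; 2.5116431816 − 0.6266202634 = 1.8850229182
R = 1.8850229182/3 = 0.6283409727
Correction |R − A(h/2)| = 4.302e-04; gap |A(h/2) − A(h)| = 1.291e-03.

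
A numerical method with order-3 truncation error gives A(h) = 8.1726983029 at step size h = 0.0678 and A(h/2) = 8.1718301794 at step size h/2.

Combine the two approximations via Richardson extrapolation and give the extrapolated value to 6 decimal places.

8.171706

Method order is 3; weight 2^3 = 8.
2^3·A(h/2) = 65.3746414352; minus A(h) gives 57.2019431323.
57.2019431323 ÷ 7 = 8.1717061618
Correction |R − A(h/2)| = 1.240e-04; gap |A(h/2) − A(h)| = 8.681e-04.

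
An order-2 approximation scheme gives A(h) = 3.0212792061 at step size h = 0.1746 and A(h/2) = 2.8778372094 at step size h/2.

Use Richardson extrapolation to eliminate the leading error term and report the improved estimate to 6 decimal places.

Method order is 2; weight 2^2 = 4.
4·2.8778372094 − 3.0212792061 = 8.4900696315
(4·2.8778372094 − 3.0212792061)/(4 − 1) = 2.8300232105
Correction |R − A(h/2)| = 4.781e-02; gap |A(h/2) − A(h)| = 1.434e-01.

2.830023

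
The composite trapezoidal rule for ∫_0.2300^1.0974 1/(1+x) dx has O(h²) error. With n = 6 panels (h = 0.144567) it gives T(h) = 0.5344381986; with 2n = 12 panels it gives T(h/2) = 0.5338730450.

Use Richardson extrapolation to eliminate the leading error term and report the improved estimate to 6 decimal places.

0.533685

Error is O(h^2); halving h shrinks it by 2^2 = 4.
A(h/2) − A(h) = 0.5338730450 − 0.5344381986 = -0.0005651536
Divide by 2^2 − 1 = 3: (-0.0005651536)/3 = -0.0001883845
R = A(h/2) + (A(h/2) − A(h))/3 = 0.5338730450 − 0.0001883845 = 0.5336846605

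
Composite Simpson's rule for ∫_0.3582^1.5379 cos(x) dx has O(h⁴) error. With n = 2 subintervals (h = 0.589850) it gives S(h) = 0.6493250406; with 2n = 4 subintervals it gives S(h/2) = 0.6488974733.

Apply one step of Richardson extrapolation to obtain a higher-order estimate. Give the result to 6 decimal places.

0.648869

With r = 4 the leading error scales as h^4, so the weight is 2^4 = 16.
Numerator 16*A(h/2) − A(h) = 16*0.6488974733 − 0.6493250406 = 9.7330345322
9.7330345322 ÷ 15 = 0.6488689688
Gap between inputs: 4.276e-04; correction applied: −0.0000285045.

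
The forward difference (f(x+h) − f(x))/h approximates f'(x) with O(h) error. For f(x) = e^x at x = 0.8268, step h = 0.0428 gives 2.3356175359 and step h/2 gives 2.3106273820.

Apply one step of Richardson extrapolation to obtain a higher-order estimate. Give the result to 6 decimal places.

2.285637

r = 1, so 2^r = 2.
2·2.3106273820 = 4.6212547640; 4.6212547640 − 2.3356175359 = 2.2856372281
Denominator 2 − 1 = 1.
So the Richardson estimate is 2.2856372281.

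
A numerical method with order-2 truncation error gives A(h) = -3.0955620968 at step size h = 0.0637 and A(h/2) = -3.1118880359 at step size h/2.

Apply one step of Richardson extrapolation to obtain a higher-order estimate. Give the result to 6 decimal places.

r = 2, so 2^r = 4.
4*(-3.1118880359) = -12.4475521436; (-12.4475521436) − (-3.0955620968) = -9.3519900468
Denominator 4 − 1 = 3.
Extrapolated: (-9.3519900468) / 3 = -3.1173300156

-3.117330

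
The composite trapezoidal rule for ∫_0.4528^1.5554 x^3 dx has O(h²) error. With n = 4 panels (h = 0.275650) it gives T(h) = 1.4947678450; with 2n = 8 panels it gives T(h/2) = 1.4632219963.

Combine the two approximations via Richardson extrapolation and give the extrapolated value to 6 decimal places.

The method has order 2: 2^2 = 4.
4 × 1.4632219963 − 1.4947678450 = 4.3581201402
4.3581201402 ÷ 3 = 1.4527067134

1.452707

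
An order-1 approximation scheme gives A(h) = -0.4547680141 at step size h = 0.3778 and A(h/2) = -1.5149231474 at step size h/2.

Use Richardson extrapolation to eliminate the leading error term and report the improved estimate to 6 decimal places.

-2.575078

Method order is 1; weight 2^1 = 2.
2×(-1.5149231474) = -3.0298462948; (-3.0298462948) − (-0.4547680141) = -2.5750782807
(-2.5750782807) ÷ 1 = -2.5750782807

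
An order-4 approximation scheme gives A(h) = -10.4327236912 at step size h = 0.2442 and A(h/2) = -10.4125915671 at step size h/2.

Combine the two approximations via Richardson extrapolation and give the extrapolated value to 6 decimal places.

-10.411249

r = 4: numerator weight 16, denominator 15.
Numerator 16·A(h/2) − A(h) = 16·(-10.4125915671) − (-10.4327236912) = -156.1687413824
Extrapolated: (-156.1687413824) / 15 = -10.4112494255
Shift from A(h/2): +0.0013421416.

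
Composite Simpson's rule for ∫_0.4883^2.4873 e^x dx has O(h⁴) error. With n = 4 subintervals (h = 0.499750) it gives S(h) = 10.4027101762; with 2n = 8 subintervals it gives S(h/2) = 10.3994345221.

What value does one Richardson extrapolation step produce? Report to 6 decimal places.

10.399216

Error is O(h^4); halving h shrinks it by 2^4 = 16.
Top: 16(10.3994345221) − (10.4027101762) = 155.9882421774
Divide by 2^4 − 1 = 15.
R = 155.9882421774/15 = 10.3992161452
Shift from A(h/2): −0.0002183769.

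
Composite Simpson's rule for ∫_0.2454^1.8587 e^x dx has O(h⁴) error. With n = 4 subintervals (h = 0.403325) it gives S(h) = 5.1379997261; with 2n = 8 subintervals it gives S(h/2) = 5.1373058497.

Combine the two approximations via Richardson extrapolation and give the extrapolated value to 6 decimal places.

5.137260

Order 4 gives 2^r = 16 and 2^r − 1 = 15.
2^4·A(h/2) = 82.1968935952; minus A(h) gives 77.0588938691.
R = 77.0588938691/15 = 5.1372595913
Correction |R − A(h/2)| = 4.626e-05; gap |A(h/2) − A(h)| = 6.939e-04.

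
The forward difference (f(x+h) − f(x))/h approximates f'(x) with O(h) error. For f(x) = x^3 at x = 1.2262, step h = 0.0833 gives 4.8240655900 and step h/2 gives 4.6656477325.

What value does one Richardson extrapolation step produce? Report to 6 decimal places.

4.507230

Method order is 1; weight 2^1 = 2.
2·4.6656477325 − 4.8240655900 = 4.5072298750
(2·4.6656477325 − 4.8240655900)/(2 − 1) = 4.5072298750
Correction |R − A(h/2)| = 1.584e-01; gap |A(h/2) − A(h)| = 1.584e-01.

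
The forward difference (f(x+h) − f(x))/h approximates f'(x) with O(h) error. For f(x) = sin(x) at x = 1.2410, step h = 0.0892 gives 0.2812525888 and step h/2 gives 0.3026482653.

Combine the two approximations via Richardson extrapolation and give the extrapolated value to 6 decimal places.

The method has order 1: 2^1 = 2.
Weighted: 0.6052965306 − 0.2812525888 = 0.3240439418
R = 0.3240439418/1 = 0.3240439418

0.324044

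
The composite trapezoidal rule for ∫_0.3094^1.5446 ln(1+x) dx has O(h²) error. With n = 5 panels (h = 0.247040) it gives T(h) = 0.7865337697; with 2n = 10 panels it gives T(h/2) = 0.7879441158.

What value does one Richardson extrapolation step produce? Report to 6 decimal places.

The method has order 2: 2^2 = 4.
2^2·A(h/2) = 3.1517764632; minus A(h) gives 2.3652426935.
Denominator 4 − 1 = 3.
So the Richardson estimate is 0.7884142312.

0.788414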